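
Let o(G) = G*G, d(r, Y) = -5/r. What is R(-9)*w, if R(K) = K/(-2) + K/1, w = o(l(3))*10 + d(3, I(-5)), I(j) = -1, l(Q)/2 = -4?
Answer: -5745/2 ≈ -2872.5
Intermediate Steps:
l(Q) = -8 (l(Q) = 2*(-4) = -8)
o(G) = G²
w = 1915/3 (w = (-8)²*10 - 5/3 = 64*10 - 5*⅓ = 640 - 5/3 = 1915/3 ≈ 638.33)
R(K) = K/2 (R(K) = K*(-½) + K*1 = -K/2 + K = K/2)
R(-9)*w = ((½)*(-9))*(1915/3) = -9/2*1915/3 = -5745/2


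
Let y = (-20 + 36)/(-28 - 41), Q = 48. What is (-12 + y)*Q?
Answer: -13504/23 ≈ -587.13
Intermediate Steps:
y = -16/69 (y = 16/(-69) = 16*(-1/69) = -16/69 ≈ -0.23188)
(-12 + y)*Q = (-12 - 16/69)*48 = -844/69*48 = -13504/23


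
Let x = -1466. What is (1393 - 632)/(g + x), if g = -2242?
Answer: -761/3708 ≈ -0.20523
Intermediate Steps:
(1393 - 632)/(g + x) = (1393 - 632)/(-2242 - 1466) = 761/(-3708) = 761*(-1/3708) = -761/3708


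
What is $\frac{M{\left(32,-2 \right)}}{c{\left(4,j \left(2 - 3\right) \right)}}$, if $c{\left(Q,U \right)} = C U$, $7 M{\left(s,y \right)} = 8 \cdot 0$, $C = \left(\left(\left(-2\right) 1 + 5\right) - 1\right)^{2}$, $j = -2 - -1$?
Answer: $0$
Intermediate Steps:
$j = -1$ ($j = -2 + 1 = -1$)
$C = 4$ ($C = \left(\left(-2 + 5\right) - 1\right)^{2} = \left(3 - 1\right)^{2} = 2^{2} = 4$)
$M{\left(s,y \right)} = 0$ ($M{\left(s,y \right)} = \frac{8 \cdot 0}{7} = \frac{1}{7} \cdot 0 = 0$)
$c{\left(Q,U \right)} = 4 U$
$\frac{M{\left(32,-2 \right)}}{c{\left(4,j \left(2 - 3\right) \right)}} = \frac{0}{4 \left(- (2 - 3)\right)} = \frac{0}{4 \left(\left(-1\right) \left(-1\right)\right)} = \frac{0}{4 \cdot 1} = \frac{0}{4} = 0 \cdot \frac{1}{4} = 0$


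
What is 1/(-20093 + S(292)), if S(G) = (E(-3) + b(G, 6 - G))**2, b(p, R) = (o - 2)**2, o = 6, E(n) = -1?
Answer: -1/19868 ≈ -5.0332e-5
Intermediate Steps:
b(p, R) = 16 (b(p, R) = (6 - 2)**2 = 4**2 = 16)
S(G) = 225 (S(G) = (-1 + 16)**2 = 15**2 = 225)
1/(-20093 + S(292)) = 1/(-20093 + 225) = 1/(-19868) = -1/19868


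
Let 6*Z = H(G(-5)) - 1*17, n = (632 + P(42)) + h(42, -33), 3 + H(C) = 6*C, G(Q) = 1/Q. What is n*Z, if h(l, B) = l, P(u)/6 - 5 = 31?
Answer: -9434/3 ≈ -3144.7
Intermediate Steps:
H(C) = -3 + 6*C
P(u) = 216 (P(u) = 30 + 6*31 = 30 + 186 = 216)
n = 890 (n = (632 + 216) + 42 = 848 + 42 = 890)
Z = -53/15 (Z = ((-3 + 6/(-5)) - 1*17)/6 = ((-3 + 6*(-⅕)) - 17)/6 = ((-3 - 6/5) - 17)/6 = (-21/5 - 17)/6 = (⅙)*(-106/5) = -53/15 ≈ -3.5333)
n*Z = 890*(-53/15) = -9434/3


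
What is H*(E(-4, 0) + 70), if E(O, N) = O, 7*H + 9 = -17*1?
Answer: -1716/7 ≈ -245.14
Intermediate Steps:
H = -26/7 (H = -9/7 + (-17*1)/7 = -9/7 + (1/7)*(-17) = -9/7 - 17/7 = -26/7 ≈ -3.7143)
H*(E(-4, 0) + 70) = -26*(-4 + 70)/7 = -26/7*66 = -1716/7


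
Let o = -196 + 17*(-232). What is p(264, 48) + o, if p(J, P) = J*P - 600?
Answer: 7932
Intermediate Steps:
p(J, P) = -600 + J*P
o = -4140 (o = -196 - 3944 = -4140)
p(264, 48) + o = (-600 + 264*48) - 4140 = (-600 + 12672) - 4140 = 12072 - 4140 = 7932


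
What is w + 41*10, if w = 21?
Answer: 431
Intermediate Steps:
w + 41*10 = 21 + 41*10 = 21 + 410 = 431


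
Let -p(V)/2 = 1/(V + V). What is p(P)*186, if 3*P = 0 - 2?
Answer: 279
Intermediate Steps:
P = -⅔ (P = (0 - 2)/3 = (⅓)*(-2) = -⅔ ≈ -0.66667)
p(V) = -1/V (p(V) = -2/(V + V) = -2*1/(2*V) = -1/V)
p(P)*186 = -1/(-⅔)*186 = -1*(-3/2)*186 = (3/2)*186 = 279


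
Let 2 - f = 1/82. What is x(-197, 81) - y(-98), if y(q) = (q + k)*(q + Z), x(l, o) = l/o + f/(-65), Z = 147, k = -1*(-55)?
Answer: 908591897/431730 ≈ 2104.5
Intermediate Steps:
k = 55
f = 163/82 (f = 2 - 1/82 = 163/82 ≈ 1.9878)
x(l, o) = -163/5330 + l/o (x(l, o) = l/o + (163/82)/(-65) = l/o + (163/82)*(-1/65) = l/o - 163/5330 = -163/5330 + l/o)
y(q) = (55 + q)*(147 + q) (y(q) = (q + 55)*(q + 147) = (55 + q)*(147 + q))
x(-197, 81) - y(-98) = (-163/5330 - 197/81) - (8085 + (-98)² + 202*(-98)) = (-163/5330 - 197*1/81) - (8085 + 9604 - 19796) = (-163/5330 - 197/81) - 1*(-2107) = -1063213/431730 + 2107 = 908591897/431730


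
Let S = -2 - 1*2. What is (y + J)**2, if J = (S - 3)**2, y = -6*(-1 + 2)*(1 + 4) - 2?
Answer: 289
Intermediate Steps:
S = -4 (S = -2 - 2 = -4)
y = -32 (y = -6*5 - 2 = -30 - 2 = -32)
J = 49 (J = (-4 - 3)**2 = (-7)**2 = 49)
(y + J)**2 = (-32 + 49)**2 = 17**2 = 289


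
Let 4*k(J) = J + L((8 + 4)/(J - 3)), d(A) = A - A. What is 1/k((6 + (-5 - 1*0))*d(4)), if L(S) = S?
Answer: -1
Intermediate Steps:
d(A) = 0
k(J) = 3/(-3 + J) + J/4 (k(J) = (J + (8 + 4)/(J - 3))/4 = (J + 12/(-3 + J))/4 = 3/(-3 + J) + J/4)
1/k((6 + (-5 - 1*0))*d(4)) = 1/((12 + ((6 + (-5 - 1*0))*0)*(-3 + (6 + (-5 - 1*0))*0))/(4*(-3 + (6 + (-5 - 1*0))*0))) = 1/((12 + ((6 + (-5 + 0))*0)*(-3 + (6 + (-5 + 0))*0))/(4*(-3 + (6 + (-5 + 0))*0))) = 1/((12 + ((6 - 5)*0)*(-3 + (6 - 5)*0))/(4*(-3 + (6 - 5)*0))) = 1/((12 + (1*0)*(-3 + 1*0))/(4*(-3 + 1*0))) = 1/((12 + 0*(-3 + 0))/(4*(-3 + 0))) = 1/((1/4)*(12 + 0*(-3))/(-3)) = 1/((1/4)*(-1/3)*(12 + 0)) = 1/((1/4)*(-1/3)*12) = 1/(-1) = -1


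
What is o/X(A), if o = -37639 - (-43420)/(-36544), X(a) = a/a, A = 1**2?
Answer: -343880759/9136 ≈ -37640.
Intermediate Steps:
A = 1
X(a) = 1
o = -343880759/9136 (o = -37639 - (-43420)*(-1)/36544 = -37639 - 1*10855/9136 = -37639 - 10855/9136 = -343880759/9136 ≈ -37640.)
o/X(A) = -343880759/9136/1 = -343880759/9136*1 = -343880759/9136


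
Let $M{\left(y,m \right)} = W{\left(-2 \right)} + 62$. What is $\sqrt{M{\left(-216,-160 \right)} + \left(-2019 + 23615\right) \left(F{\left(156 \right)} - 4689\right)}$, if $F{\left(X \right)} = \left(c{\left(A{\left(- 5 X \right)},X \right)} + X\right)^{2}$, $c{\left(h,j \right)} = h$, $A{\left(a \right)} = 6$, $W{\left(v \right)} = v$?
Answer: $4 \sqrt{29093865} \approx 21576.0$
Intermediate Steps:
$M{\left(y,m \right)} = 60$ ($M{\left(y,m \right)} = -2 + 62 = 60$)
$F{\left(X \right)} = \left(6 + X\right)^{2}$
$\sqrt{M{\left(-216,-160 \right)} + \left(-2019 + 23615\right) \left(F{\left(156 \right)} - 4689\right)} = \sqrt{60 + \left(-2019 + 23615\right) \left(\left(6 + 156\right)^{2} - 4689\right)} = \sqrt{60 + 21596 \left(162^{2} - 4689\right)} = \sqrt{60 + 21596 \left(26244 - 4689\right)} = \sqrt{60 + 21596 \cdot 21555} = \sqrt{60 + 465501780} = \sqrt{465501840} = 4 \sqrt{29093865}$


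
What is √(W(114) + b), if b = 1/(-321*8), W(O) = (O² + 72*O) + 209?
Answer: √35302670286/1284 ≈ 146.33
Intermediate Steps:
W(O) = 209 + O² + 72*O
b = -1/2568 (b = 1/(-2568) = -1/2568 ≈ -0.00038941)
√(W(114) + b) = √((209 + 114² + 72*114) - 1/2568) = √((209 + 12996 + 8208) - 1/2568) = √(21413 - 1/2568) = √(54988583/2568) = √35302670286/1284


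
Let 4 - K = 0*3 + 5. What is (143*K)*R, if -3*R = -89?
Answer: -12727/3 ≈ -4242.3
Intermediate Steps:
R = 89/3 (R = -⅓*(-89) = 89/3 ≈ 29.667)
K = -1 (K = 4 - (0*3 + 5) = 4 - (0 + 5) = 4 - 1*5 = 4 - 5 = -1)
(143*K)*R = (143*(-1))*(89/3) = -143*89/3 = -12727/3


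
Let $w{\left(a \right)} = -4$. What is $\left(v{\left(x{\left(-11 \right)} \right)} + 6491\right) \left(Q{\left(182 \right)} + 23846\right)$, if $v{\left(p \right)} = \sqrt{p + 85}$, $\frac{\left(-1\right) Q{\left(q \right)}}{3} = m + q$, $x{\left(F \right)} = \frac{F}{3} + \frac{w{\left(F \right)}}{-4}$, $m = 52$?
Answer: $150227704 + \frac{23144 \sqrt{741}}{3} \approx 1.5044 \cdot 10^{8}$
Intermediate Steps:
$x{\left(F \right)} = 1 + \frac{F}{3}$ ($x{\left(F \right)} = \frac{F}{3} - \frac{4}{-4} = F \frac{1}{3} - -1 = \frac{F}{3} + 1 = 1 + \frac{F}{3}$)
$Q{\left(q \right)} = -156 - 3 q$ ($Q{\left(q \right)} = - 3 \left(52 + q\right) = -156 - 3 q$)
$v{\left(p \right)} = \sqrt{85 + p}$
$\left(v{\left(x{\left(-11 \right)} \right)} + 6491\right) \left(Q{\left(182 \right)} + 23846\right) = \left(\sqrt{85 + \left(1 + \frac{1}{3} \left(-11\right)\right)} + 6491\right) \left(\left(-156 - 546\right) + 23846\right) = \left(\sqrt{85 + \left(1 - \frac{11}{3}\right)} + 6491\right) \left(\left(-156 - 546\right) + 23846\right) = \left(\sqrt{85 - \frac{8}{3}} + 6491\right) \left(-702 + 23846\right) = \left(\sqrt{\frac{247}{3}} + 6491\right) 23144 = \left(\frac{\sqrt{741}}{3} + 6491\right) 23144 = \left(6491 + \frac{\sqrt{741}}{3}\right) 23144 = 150227704 + \frac{23144 \sqrt{741}}{3}$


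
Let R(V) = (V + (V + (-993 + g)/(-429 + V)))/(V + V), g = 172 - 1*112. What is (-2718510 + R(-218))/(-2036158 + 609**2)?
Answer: 766869641761/469761319484 ≈ 1.6325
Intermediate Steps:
g = 60 (g = 172 - 112 = 60)
R(V) = (-933/(-429 + V) + 2*V)/(2*V) (R(V) = (V + (V + (-993 + 60)/(-429 + V)))/(V + V) = (V + (V - 933/(-429 + V)))/((2*V)) = (-933/(-429 + V) + 2*V)*(1/(2*V)) = (-933/(-429 + V) + 2*V)/(2*V))
(-2718510 + R(-218))/(-2036158 + 609**2) = (-2718510 + (-933/2 + (-218)**2 - 429*(-218))/((-218)*(-429 - 218)))/(-2036158 + 609**2) = (-2718510 - 1/218*(-933/2 + 47524 + 93522)/(-647))/(-2036158 + 370881) = (-2718510 - 1/218*(-1/647)*281159/2)/(-1665277) = (-2718510 + 281159/282092)*(-1/1665277) = -766869641761/282092*(-1/1665277) = 766869641761/469761319484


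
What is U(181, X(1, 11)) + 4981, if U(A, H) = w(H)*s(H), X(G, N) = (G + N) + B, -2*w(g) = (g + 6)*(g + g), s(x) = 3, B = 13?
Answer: 2656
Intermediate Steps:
w(g) = -g*(6 + g) (w(g) = -(g + 6)*(g + g)/2 = -(6 + g)*2*g/2 = -g*(6 + g))
X(G, N) = 13 + G + N (X(G, N) = (G + N) + 13 = 13 + G + N)
U(A, H) = -3*H*(6 + H) (U(A, H) = -H*(6 + H)*3 = -3*H*(6 + H))
U(181, X(1, 11)) + 4981 = -3*(13 + 1 + 11)*(6 + (13 + 1 + 11)) + 4981 = -3*25*(6 + 25) + 4981 = -3*25*31 + 4981 = -2325 + 4981 = 2656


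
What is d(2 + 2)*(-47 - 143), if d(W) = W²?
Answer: -3040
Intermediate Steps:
d(2 + 2)*(-47 - 143) = (2 + 2)²*(-47 - 143) = 4²*(-190) = 16*(-190) = -3040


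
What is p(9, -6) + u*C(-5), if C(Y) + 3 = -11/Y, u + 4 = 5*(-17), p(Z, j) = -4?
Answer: 336/5 ≈ 67.200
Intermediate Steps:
u = -89 (u = -4 + 5*(-17) = -4 - 85 = -89)
C(Y) = -3 - 11/Y
p(9, -6) + u*C(-5) = -4 - 89*(-3 - 11/(-5)) = -4 - 89*(-3 - 11*(-1/5)) = -4 - 89*(-3 + 11/5) = -4 - 89*(-4/5) = -4 + 356/5 = 336/5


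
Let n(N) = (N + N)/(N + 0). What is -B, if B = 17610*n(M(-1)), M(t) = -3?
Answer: -35220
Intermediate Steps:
n(N) = 2 (n(N) = (2*N)/N = 2)
B = 35220 (B = 17610*2 = 35220)
-B = -1*35220 = -35220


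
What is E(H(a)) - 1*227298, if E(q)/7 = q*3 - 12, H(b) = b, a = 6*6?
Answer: -226626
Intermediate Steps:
a = 36
E(q) = -84 + 21*q (E(q) = 7*(q*3 - 12) = 7*(3*q - 12) = 7*(-12 + 3*q) = -84 + 21*q)
E(H(a)) - 1*227298 = (-84 + 21*36) - 1*227298 = (-84 + 756) - 227298 = 672 - 227298 = -226626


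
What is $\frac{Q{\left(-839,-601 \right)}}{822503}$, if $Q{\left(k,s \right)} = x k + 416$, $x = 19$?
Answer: $- \frac{675}{35761} \approx -0.018875$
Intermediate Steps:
$Q{\left(k,s \right)} = 416 + 19 k$ ($Q{\left(k,s \right)} = 19 k + 416 = 416 + 19 k$)
$\frac{Q{\left(-839,-601 \right)}}{822503} = \frac{416 + 19 \left(-839\right)}{822503} = \left(416 - 15941\right) \frac{1}{822503} = \left(-15525\right) \frac{1}{822503} = - \frac{675}{35761}$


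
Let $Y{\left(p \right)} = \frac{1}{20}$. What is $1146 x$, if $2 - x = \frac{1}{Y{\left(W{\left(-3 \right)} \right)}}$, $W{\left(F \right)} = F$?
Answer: $-20628$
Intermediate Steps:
$Y{\left(p \right)} = \frac{1}{20}$
$x = -18$ ($x = 2 - \frac{1}{\frac{1}{20}} = 2 - 20 = -18$)
$1146 x = 1146 \left(-18\right) = -20628$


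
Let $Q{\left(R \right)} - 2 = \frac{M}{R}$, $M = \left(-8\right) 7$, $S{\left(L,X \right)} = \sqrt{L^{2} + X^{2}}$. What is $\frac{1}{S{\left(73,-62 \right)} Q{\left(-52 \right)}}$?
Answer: $\frac{13 \sqrt{9173}}{366920} \approx 0.0033933$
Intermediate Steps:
$M = -56$
$Q{\left(R \right)} = 2 - \frac{56}{R}$
$\frac{1}{S{\left(73,-62 \right)} Q{\left(-52 \right)}} = \frac{1}{\sqrt{73^{2} + \left(-62\right)^{2}} \left(2 - \frac{56}{-52}\right)} = \frac{1}{\sqrt{5329 + 3844} \left(2 - - \frac{14}{13}\right)} = \frac{1}{\sqrt{9173} \left(2 + \frac{14}{13}\right)} = \frac{\frac{1}{9173} \sqrt{9173}}{\frac{40}{13}} = \frac{\sqrt{9173}}{9173} \cdot \frac{13}{40} = \frac{13 \sqrt{9173}}{366920}$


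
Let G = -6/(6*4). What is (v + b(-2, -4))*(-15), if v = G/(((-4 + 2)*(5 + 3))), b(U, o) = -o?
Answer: -3855/64 ≈ -60.234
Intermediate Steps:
G = -1/4 (G = -6/24 = -6*1/24 = -1/4 ≈ -0.25000)
v = 1/64 (v = -1/((-4 + 2)*(5 + 3))/4 = -1/(4*((-2*8))) = -1/4/(-16) = -1/4*(-1/16) = 1/64 ≈ 0.015625)
(v + b(-2, -4))*(-15) = (1/64 - 1*(-4))*(-15) = (1/64 + 4)*(-15) = (257/64)*(-15) = -3855/64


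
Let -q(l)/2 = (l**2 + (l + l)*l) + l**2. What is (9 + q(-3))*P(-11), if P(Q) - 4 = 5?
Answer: -567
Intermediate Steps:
P(Q) = 9 (P(Q) = 4 + 5 = 9)
q(l) = -8*l**2 (q(l) = -2*((l**2 + (l + l)*l) + l**2) = -2*((l**2 + (2*l)*l) + l**2) = -2*((l**2 + 2*l**2) + l**2) = -2*(3*l**2 + l**2) = -8*l**2)
(9 + q(-3))*P(-11) = (9 - 8*(-3)**2)*9 = (9 - 8*9)*9 = (9 - 72)*9 = -63*9 = -567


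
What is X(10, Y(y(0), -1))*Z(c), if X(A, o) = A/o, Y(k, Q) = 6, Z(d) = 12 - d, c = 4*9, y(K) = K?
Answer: -40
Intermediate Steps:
c = 36
X(10, Y(y(0), -1))*Z(c) = (10/6)*(12 - 1*36) = (10*(⅙))*(12 - 36) = (5/3)*(-24) = -40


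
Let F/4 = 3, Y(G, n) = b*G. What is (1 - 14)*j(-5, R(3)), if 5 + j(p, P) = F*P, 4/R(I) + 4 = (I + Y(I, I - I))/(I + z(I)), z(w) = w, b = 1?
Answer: 273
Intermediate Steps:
Y(G, n) = G (Y(G, n) = 1*G = G)
F = 12 (F = 4*3 = 12)
R(I) = -4/3 (R(I) = 4/(-4 + (I + I)/(I + I)) = 4/(-4 + (2*I)/((2*I))) = 4/(-4 + (2*I)*(1/(2*I))) = 4/(-4 + 1) = 4/(-3) = 4*(-⅓) = -4/3)
j(p, P) = -5 + 12*P
(1 - 14)*j(-5, R(3)) = (1 - 14)*(-5 + 12*(-4/3)) = -13*(-5 - 16) = -13*(-21) = 273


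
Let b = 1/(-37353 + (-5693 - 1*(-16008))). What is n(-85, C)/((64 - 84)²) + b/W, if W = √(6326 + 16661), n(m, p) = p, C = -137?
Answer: -137/400 - √22987/621522506 ≈ -0.34250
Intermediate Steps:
W = √22987 ≈ 151.61
b = -1/27038 (b = 1/(-37353 + (-5693 + 16008)) = 1/(-37353 + 10315) = 1/(-27038) = -1/27038 ≈ -3.6985e-5)
n(-85, C)/((64 - 84)²) + b/W = -137/(64 - 84)² - √22987/22987/27038 = -137/((-20)²) - √22987/621522506 = -137/400 - √22987/621522506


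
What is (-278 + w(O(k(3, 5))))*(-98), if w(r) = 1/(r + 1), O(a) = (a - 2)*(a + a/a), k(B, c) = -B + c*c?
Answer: 12559386/461 ≈ 27244.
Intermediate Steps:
k(B, c) = c² - B (k(B, c) = -B + c² = c² - B)
O(a) = (1 + a)*(-2 + a) (O(a) = (-2 + a)*(a + 1) = (-2 + a)*(1 + a) = (1 + a)*(-2 + a))
w(r) = 1/(1 + r)
(-278 + w(O(k(3, 5))))*(-98) = (-278 + 1/(1 + (-2 + (5² - 1*3)² - (5² - 1*3))))*(-98) = (-278 + 1/(1 + (-2 + (25 - 3)² - (25 - 3))))*(-98) = (-278 + 1/(1 + (-2 + 22² - 1*22)))*(-98) = (-278 + 1/(1 + (-2 + 484 - 22)))*(-98) = (-278 + 1/(1 + 460))*(-98) = (-278 + 1/461)*(-98) = -128157/461*(-98) = 12559386/461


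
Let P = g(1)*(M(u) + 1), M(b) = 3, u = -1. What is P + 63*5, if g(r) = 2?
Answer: 323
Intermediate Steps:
P = 8 (P = 2*(3 + 1) = 2*4 = 8)
P + 63*5 = 8 + 63*5 = 8 + 315 = 323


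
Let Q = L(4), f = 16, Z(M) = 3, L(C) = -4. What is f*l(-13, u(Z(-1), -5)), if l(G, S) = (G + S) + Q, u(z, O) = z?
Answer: -224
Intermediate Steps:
Q = -4
l(G, S) = -4 + G + S (l(G, S) = (G + S) - 4 = -4 + G + S)
f*l(-13, u(Z(-1), -5)) = 16*(-4 - 13 + 3) = 16*(-14) = -224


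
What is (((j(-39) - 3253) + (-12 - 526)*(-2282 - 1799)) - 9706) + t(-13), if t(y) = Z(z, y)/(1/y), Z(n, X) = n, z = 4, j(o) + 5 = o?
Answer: 2182523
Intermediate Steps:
j(o) = -5 + o
t(y) = 4*y (t(y) = 4/(1/y) = 4*y)
(((j(-39) - 3253) + (-12 - 526)*(-2282 - 1799)) - 9706) + t(-13) = ((((-5 - 39) - 3253) + (-12 - 526)*(-2282 - 1799)) - 9706) + 4*(-13) = (((-44 - 3253) - 538*(-4081)) - 9706) - 52 = ((-3297 + 2195578) - 9706) - 52 = (2192281 - 9706) - 52 = 2182575 - 52 = 2182523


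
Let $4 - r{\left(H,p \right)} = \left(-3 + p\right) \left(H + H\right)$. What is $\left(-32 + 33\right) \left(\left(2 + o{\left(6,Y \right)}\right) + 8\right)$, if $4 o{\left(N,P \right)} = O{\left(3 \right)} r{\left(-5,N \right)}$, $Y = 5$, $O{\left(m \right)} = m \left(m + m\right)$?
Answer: $163$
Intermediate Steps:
$O{\left(m \right)} = 2 m^{2}$ ($O{\left(m \right)} = m 2 m = 2 m^{2}$)
$r{\left(H,p \right)} = 4 - 2 H \left(-3 + p\right)$ ($r{\left(H,p \right)} = 4 - \left(-3 + p\right) \left(H + H\right) = 4 - \left(-3 + p\right) 2 H = 4 - 2 H \left(-3 + p\right)$)
$o{\left(N,P \right)} = -117 + 45 N$ ($o{\left(N,P \right)} = \frac{2 \cdot 3^{2} \left(4 + 6 \left(-5\right) - - 10 N\right)}{4} = \frac{2 \cdot 9 \left(4 - 30 + 10 N\right)}{4} = \frac{18 \left(-26 + 10 N\right)}{4} = \frac{-468 + 180 N}{4} = -117 + 45 N$)
$\left(-32 + 33\right) \left(\left(2 + o{\left(6,Y \right)}\right) + 8\right) = \left(-32 + 33\right) \left(\left(2 + \left(-117 + 45 \cdot 6\right)\right) + 8\right) = 1 \left(\left(2 + \left(-117 + 270\right)\right) + 8\right) = 1 \left(\left(2 + 153\right) + 8\right) = 1 \left(155 + 8\right) = 1 \cdot 163 = 163$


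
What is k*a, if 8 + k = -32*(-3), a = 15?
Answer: 1320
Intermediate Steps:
k = 88 (k = -8 - 32*(-3) = -8 + 96 = 88)
k*a = 88*15 = 1320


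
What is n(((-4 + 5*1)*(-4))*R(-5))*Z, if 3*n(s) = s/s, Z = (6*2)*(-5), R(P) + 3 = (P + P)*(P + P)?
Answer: -20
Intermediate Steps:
R(P) = -3 + 4*P² (R(P) = -3 + (P + P)*(P + P) = -3 + (2*P)*(2*P) = -3 + 4*P²)
Z = -60 (Z = 12*(-5) = -60)
n(s) = ⅓ (n(s) = (s/s)/3 = (⅓)*1 = ⅓)
n(((-4 + 5*1)*(-4))*R(-5))*Z = (⅓)*(-60) = -20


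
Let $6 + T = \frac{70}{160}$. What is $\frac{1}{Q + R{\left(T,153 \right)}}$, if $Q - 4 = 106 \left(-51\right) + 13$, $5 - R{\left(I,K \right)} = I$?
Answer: $- \frac{16}{86055} \approx -0.00018593$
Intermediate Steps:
$T = - \frac{89}{16}$ ($T = -6 + \frac{70}{160} = -6 + 70 \cdot \frac{1}{160} = -6 + \frac{7}{16} = - \frac{89}{16} \approx -5.5625$)
$R{\left(I,K \right)} = 5 - I$
$Q = -5389$ ($Q = 4 + \left(106 \left(-51\right) + 13\right) = 4 + \left(-5406 + 13\right) = 4 - 5393 = -5389$)
$\frac{1}{Q + R{\left(T,153 \right)}} = \frac{1}{-5389 + \left(5 - - \frac{89}{16}\right)} = \frac{1}{-5389 + \left(5 + \frac{89}{16}\right)} = \frac{1}{-5389 + \frac{169}{16}} = \frac{1}{- \frac{86055}{16}} = - \frac{16}{86055}$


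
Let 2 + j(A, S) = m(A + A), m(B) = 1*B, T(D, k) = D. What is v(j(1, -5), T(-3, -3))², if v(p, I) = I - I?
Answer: 0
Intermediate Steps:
m(B) = B
j(A, S) = -2 + 2*A (j(A, S) = -2 + (A + A) = -2 + 2*A)
v(p, I) = 0
v(j(1, -5), T(-3, -3))² = 0² = 0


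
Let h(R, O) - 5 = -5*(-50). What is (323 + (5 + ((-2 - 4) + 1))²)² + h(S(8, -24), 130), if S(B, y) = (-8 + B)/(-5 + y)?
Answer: 104584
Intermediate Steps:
S(B, y) = (-8 + B)/(-5 + y)
h(R, O) = 255 (h(R, O) = 5 - 5*(-50) = 5 + 250 = 255)
(323 + (5 + ((-2 - 4) + 1))²)² + h(S(8, -24), 130) = (323 + (5 + ((-2 - 4) + 1))²)² + 255 = (323 + (5 + (-6 + 1))²)² + 255 = (323 + (5 - 5)²)² + 255 = (323 + 0²)² + 255 = (323 + 0)² + 255 = 323² + 255 = 104329 + 255 = 104584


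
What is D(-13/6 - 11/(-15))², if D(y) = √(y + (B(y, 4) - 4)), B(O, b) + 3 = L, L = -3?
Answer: -343/30 ≈ -11.433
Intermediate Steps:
B(O, b) = -6 (B(O, b) = -3 - 3 = -6)
D(y) = √(-10 + y) (D(y) = √(y + (-6 - 4)) = √(y - 10) = √(-10 + y))
D(-13/6 - 11/(-15))² = (√(-10 + (-13/6 - 11/(-15))))² = (√(-10 + (-13*⅙ - 11*(-1/15))))² = (√(-10 + (-13/6 + 11/15)))² = (√(-10 - 43/30))² = (√(-343/30))² = (7*I*√210/30)² = -343/30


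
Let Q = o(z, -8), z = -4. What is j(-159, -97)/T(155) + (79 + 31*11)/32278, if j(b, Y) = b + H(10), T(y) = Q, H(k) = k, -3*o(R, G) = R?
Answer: -7213293/64556 ≈ -111.74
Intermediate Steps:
o(R, G) = -R/3
Q = 4/3 (Q = -⅓*(-4) = 4/3 ≈ 1.3333)
T(y) = 4/3
j(b, Y) = 10 + b (j(b, Y) = b + 10 = 10 + b)
j(-159, -97)/T(155) + (79 + 31*11)/32278 = (10 - 159)/(4/3) + (79 + 31*11)/32278 = -149*¾ + (79 + 341)*(1/32278) = -447/4 + 420*(1/32278) = -447/4 + 210/16139 = -7213293/64556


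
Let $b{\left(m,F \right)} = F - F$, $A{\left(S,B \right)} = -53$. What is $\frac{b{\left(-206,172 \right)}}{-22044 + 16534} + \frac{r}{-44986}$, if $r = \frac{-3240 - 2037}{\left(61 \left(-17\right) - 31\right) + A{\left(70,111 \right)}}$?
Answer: $- \frac{5277}{50429306} \approx -0.00010464$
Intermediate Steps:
$b{\left(m,F \right)} = 0$
$r = \frac{5277}{1121}$ ($r = \frac{-3240 - 2037}{\left(61 \left(-17\right) - 31\right) - 53} = - \frac{5277}{\left(-1037 - 31\right) - 53} = - \frac{5277}{-1068 - 53} = - \frac{5277}{-1121} = \left(-5277\right) \left(- \frac{1}{1121}\right) = \frac{5277}{1121} \approx 4.7074$)
$\frac{b{\left(-206,172 \right)}}{-22044 + 16534} + \frac{r}{-44986} = \frac{0}{-22044 + 16534} + \frac{5277}{1121 \left(-44986\right)} = \frac{0}{-5510} + \frac{5277}{1121} \left(- \frac{1}{44986}\right) = 0 \left(- \frac{1}{5510}\right) - \frac{5277}{50429306} = 0 - \frac{5277}{50429306} = - \frac{5277}{50429306}$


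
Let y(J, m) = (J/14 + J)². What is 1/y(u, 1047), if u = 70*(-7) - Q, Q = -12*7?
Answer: 1/189225 ≈ 5.2847e-6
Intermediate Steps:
Q = -84
u = -406 (u = 70*(-7) - 1*(-84) = -490 + 84 = -406)
y(J, m) = 225*J²/196 (y(J, m) = (J*(1/14) + J)² = (J/14 + J)² = (15*J/14)² = 225*J²/196)
1/y(u, 1047) = 1/((225/196)*(-406)²) = 1/((225/196)*164836) = 1/189225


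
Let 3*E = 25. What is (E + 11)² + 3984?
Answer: 39220/9 ≈ 4357.8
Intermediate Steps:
E = 25/3 (E = (⅓)*25 = 25/3 ≈ 8.3333)
(E + 11)² + 3984 = (25/3 + 11)² + 3984 = (58/3)² + 3984 = 3364/9 + 3984 = 39220/9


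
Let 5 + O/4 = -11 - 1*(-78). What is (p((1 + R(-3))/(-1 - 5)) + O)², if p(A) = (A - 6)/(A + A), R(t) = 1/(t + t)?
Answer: 7295401/100 ≈ 72954.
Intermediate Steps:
R(t) = 1/(2*t)
O = 248 (O = -20 + 4*(-11 - 1*(-78)) = -20 + 4*(-11 + 78) = -20 + 4*67 = -20 + 268 = 248)
p(A) = (-6 + A)/(2*A) (p(A) = (-6 + A)/((2*A)) = (-6 + A)*(1/(2*A)) = (-6 + A)/(2*A))
(p((1 + R(-3))/(-1 - 5)) + O)² = ((-6 + (1 + (½)/(-3))/(-1 - 5))/(2*(((1 + (½)/(-3))/(-1 - 5)))) + 248)² = ((-6 + (1 + (½)*(-⅓))/(-6))/(2*(((1 + (½)*(-⅓))/(-6)))) + 248)² = ((-6 + (1 - ⅙)*(-⅙))/(2*(((1 - ⅙)*(-⅙)))) + 248)² = ((-6 + (⅚)*(-⅙))/(2*(((⅚)*(-⅙)))) + 248)² = ((-6 - 5/36)/(2*(-5/36)) + 248)² = ((½)*(-36/5)*(-221/36) + 248)² = (221/10 + 248)² = (2701/10)² = 7295401/100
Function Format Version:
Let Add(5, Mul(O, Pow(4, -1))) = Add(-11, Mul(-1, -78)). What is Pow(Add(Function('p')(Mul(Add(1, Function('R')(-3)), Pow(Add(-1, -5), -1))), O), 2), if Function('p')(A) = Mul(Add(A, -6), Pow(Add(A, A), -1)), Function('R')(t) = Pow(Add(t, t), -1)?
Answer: Rational(7295401, 100) ≈ 72954.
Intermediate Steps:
Function('R')(t) = Mul(Rational(1, 2), Pow(t, -1)) (Function('R')(t) = Pow(Mul(2, t), -1) = Mul(Rational(1, 2), Pow(t, -1)))
O = 248 (O = Add(-20, Mul(4, Add(-11, Mul(-1, -78)))) = Add(-20, Mul(4, Add(-11, 78))) = Add(-20, Mul(4, 67)) = Add(-20, 268) = 248)
Function('p')(A) = Mul(Rational(1, 2), Pow(A, -1), Add(-6, A)) (Function('p')(A) = Mul(Add(-6, A), Pow(Mul(2, A), -1)) = Mul(Add(-6, A), Mul(Rational(1, 2), Pow(A, -1))) = Mul(Rational(1, 2), Pow(A, -1), Add(-6, A)))
Pow(Add(Function('p')(Mul(Add(1, Function('R')(-3)), Pow(Add(-1, -5), -1))), O), 2) = Pow(Add(Mul(Rational(1, 2), Pow(Mul(Add(1, Mul(Rational(1, 2), Pow(-3, -1))), Pow(Add(-1, -5), -1)), -1), Add(-6, Mul(Add(1, Mul(Rational(1, 2), Pow(-3, -1))), Pow(Add(-1, -5), -1)))), 248), 2) = Pow(Add(Mul(Rational(1, 2), Pow(Mul(Add(1, Mul(Rational(1, 2), Rational(-1, 3))), Pow(-6, -1)), -1), Add(-6, Mul(Add(1, Mul(Rational(1, 2), Rational(-1, 3))), Pow(-6, -1)))), 248), 2) = Pow(Add(Mul(Rational(1, 2), Pow(Mul(Add(1, Rational(-1, 6)), Rational(-1, 6)), -1), Add(-6, Mul(Add(1, Rational(-1, 6)), Rational(-1, 6)))), 248), 2) = Pow(Add(Mul(Rational(1, 2), Pow(Mul(Rational(5, 6), Rational(-1, 6)), -1), Add(-6, Mul(Rational(5, 6), Rational(-1, 6)))), 248), 2) = Pow(Add(Mul(Rational(1, 2), Pow(Rational(-5, 36), -1), Add(-6, Rational(-5, 36))), 248), 2) = Pow(Add(Mul(Rational(1, 2), Rational(-36, 5), Rational(-221, 36)), 248), 2) = Pow(Add(Rational(221, 10), 248), 2) = Pow(Rational(2701, 10), 2) = Rational(7295401, 100)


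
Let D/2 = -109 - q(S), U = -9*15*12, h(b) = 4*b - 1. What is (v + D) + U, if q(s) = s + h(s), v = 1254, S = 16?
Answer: -742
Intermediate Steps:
h(b) = -1 + 4*b
q(s) = -1 + 5*s (q(s) = s + (-1 + 4*s) = -1 + 5*s)
U = -1620 (U = -135*12 = -1620)
D = -376 (D = 2*(-109 - (-1 + 5*16)) = 2*(-109 - (-1 + 80)) = 2*(-109 - 1*79) = 2*(-109 - 79) = 2*(-188) = -376)
(v + D) + U = (1254 - 376) - 1620 = 878 - 1620 = -742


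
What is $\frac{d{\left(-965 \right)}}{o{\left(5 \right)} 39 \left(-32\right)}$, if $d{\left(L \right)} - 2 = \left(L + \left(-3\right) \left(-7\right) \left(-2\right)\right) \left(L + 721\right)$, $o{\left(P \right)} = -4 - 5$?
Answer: $\frac{122855}{5616} \approx 21.876$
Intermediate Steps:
$o{\left(P \right)} = -9$
$d{\left(L \right)} = 2 + \left(-42 + L\right) \left(721 + L\right)$ ($d{\left(L \right)} = 2 + \left(L + \left(-3\right) \left(-7\right) \left(-2\right)\right) \left(L + 721\right) = 2 + \left(L + 21 \left(-2\right)\right) \left(721 + L\right) = 2 + \left(L - 42\right) \left(721 + L\right) = 2 + \left(-42 + L\right) \left(721 + L\right)$)
$\frac{d{\left(-965 \right)}}{o{\left(5 \right)} 39 \left(-32\right)} = \frac{-30280 + \left(-965\right)^{2} + 679 \left(-965\right)}{\left(-9\right) 39 \left(-32\right)} = \frac{-30280 + 931225 - 655235}{\left(-351\right) \left(-32\right)} = \frac{245710}{11232} = 245710 \cdot \frac{1}{11232} = \frac{122855}{5616}$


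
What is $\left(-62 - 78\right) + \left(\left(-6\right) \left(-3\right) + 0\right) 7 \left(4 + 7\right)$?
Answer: $1246$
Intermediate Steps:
$\left(-62 - 78\right) + \left(\left(-6\right) \left(-3\right) + 0\right) 7 \left(4 + 7\right) = -140 + \left(18 + 0\right) 7 \cdot 11 = -140 + 18 \cdot 77 = -140 + 1386 = 1246$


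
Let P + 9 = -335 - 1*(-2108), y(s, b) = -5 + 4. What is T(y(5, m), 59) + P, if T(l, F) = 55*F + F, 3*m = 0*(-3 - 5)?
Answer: 5068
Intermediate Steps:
m = 0 (m = (0*(-3 - 5))/3 = (0*(-8))/3 = (⅓)*0 = 0)
y(s, b) = -1
T(l, F) = 56*F
P = 1764 (P = -9 + (-335 - 1*(-2108)) = -9 + (-335 + 2108) = -9 + 1773 = 1764)
T(y(5, m), 59) + P = 56*59 + 1764 = 3304 + 1764 = 5068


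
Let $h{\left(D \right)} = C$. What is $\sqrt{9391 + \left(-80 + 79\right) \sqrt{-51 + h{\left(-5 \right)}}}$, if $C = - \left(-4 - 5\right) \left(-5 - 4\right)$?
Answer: $\sqrt{9391 - 2 i \sqrt{33}} \approx 96.907 - 0.0593 i$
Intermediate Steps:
$C = -81$ ($C = - \left(-9\right) \left(-5 - 4\right) = - \left(-9\right) \left(-9\right) = \left(-1\right) 81 = -81$)
$h{\left(D \right)} = -81$
$\sqrt{9391 + \left(-80 + 79\right) \sqrt{-51 + h{\left(-5 \right)}}} = \sqrt{9391 + \left(-80 + 79\right) \sqrt{-51 - 81}} = \sqrt{9391 - \sqrt{-132}} = \sqrt{9391 - 2 i \sqrt{33}}$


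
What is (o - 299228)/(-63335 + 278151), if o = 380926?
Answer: 40849/107408 ≈ 0.38032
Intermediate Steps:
(o - 299228)/(-63335 + 278151) = (380926 - 299228)/(-63335 + 278151) = 81698/214816 = 81698*(1/214816) = 40849/107408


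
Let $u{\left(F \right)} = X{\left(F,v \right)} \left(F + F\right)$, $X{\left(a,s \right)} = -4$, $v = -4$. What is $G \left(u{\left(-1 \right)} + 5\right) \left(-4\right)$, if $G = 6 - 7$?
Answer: $52$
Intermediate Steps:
$u{\left(F \right)} = - 8 F$ ($u{\left(F \right)} = - 4 \left(F + F\right) = - 4 \cdot 2 F = - 8 F$)
$G = -1$
$G \left(u{\left(-1 \right)} + 5\right) \left(-4\right) = - \left(\left(-8\right) \left(-1\right) + 5\right) \left(-4\right) = - \left(8 + 5\right) \left(-4\right) = - 13 \left(-4\right) = \left(-1\right) \left(-52\right) = 52$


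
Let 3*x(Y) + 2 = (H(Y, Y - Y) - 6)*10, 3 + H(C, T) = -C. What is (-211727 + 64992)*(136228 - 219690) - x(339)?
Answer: 36740393192/3 ≈ 1.2247e+10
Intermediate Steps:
H(C, T) = -3 - C
x(Y) = -92/3 - 10*Y/3 (x(Y) = -⅔ + (((-3 - Y) - 6)*10)/3 = -⅔ + ((-9 - Y)*10)/3 = -⅔ + (-90 - 10*Y)/3 = -⅔ + (-30 - 10*Y/3) = -92/3 - 10*Y/3)
(-211727 + 64992)*(136228 - 219690) - x(339) = (-211727 + 64992)*(136228 - 219690) - (-92/3 - 10/3*339) = -146735*(-83462) - (-92/3 - 1130) = 12246796570 - 1*(-3482/3) = 12246796570 + 3482/3 = 36740393192/3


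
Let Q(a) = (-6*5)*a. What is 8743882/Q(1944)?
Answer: -4371941/29160 ≈ -149.93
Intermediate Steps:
Q(a) = -30*a
8743882/Q(1944) = 8743882/((-30*1944)) = 8743882/(-58320) = 8743882*(-1/58320) = -4371941/29160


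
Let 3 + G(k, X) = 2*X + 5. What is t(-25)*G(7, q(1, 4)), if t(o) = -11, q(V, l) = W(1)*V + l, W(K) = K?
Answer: -132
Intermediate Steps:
q(V, l) = V + l (q(V, l) = 1*V + l = V + l)
G(k, X) = 2 + 2*X (G(k, X) = -3 + (2*X + 5) = -3 + (5 + 2*X) = 2 + 2*X)
t(-25)*G(7, q(1, 4)) = -11*(2 + 2*(1 + 4)) = -11*(2 + 2*5) = -11*(2 + 10) = -11*12 = -132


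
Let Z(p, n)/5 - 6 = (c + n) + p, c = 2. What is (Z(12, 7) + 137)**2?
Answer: 73984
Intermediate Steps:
Z(p, n) = 40 + 5*n + 5*p (Z(p, n) = 30 + 5*((2 + n) + p) = 30 + 5*(2 + n + p) = 30 + (10 + 5*n + 5*p) = 40 + 5*n + 5*p)
(Z(12, 7) + 137)**2 = ((40 + 5*7 + 5*12) + 137)**2 = ((40 + 35 + 60) + 137)**2 = (135 + 137)**2 = 272**2 = 73984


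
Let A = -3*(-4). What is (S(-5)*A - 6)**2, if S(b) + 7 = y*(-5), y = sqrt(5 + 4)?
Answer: 72900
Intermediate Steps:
y = 3 (y = sqrt(9) = 3)
A = 12
S(b) = -22 (S(b) = -7 + 3*(-5) = -7 - 15 = -22)
(S(-5)*A - 6)**2 = (-22*12 - 6)**2 = (-264 - 6)**2 = (-270)**2 = 72900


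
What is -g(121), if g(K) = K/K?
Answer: -1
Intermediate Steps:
g(K) = 1
-g(121) = -1*1 = -1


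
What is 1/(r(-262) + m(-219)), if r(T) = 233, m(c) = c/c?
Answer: 1/234 ≈ 0.0042735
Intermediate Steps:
m(c) = 1
1/(r(-262) + m(-219)) = 1/(233 + 1) = 1/234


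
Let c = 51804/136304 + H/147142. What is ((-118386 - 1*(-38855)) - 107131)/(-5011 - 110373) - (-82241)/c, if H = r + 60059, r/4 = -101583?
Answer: -11894395859806720869/285401248217276 ≈ -41676.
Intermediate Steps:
r = -406332 (r = 4*(-101583) = -406332)
H = -346273 (H = -406332 + 60059 = -346273)
c = -4946981353/2507005396 (c = 51804/136304 - 346273/147142 = 51804*(1/136304) - 346273*1/147142 = 12951/34076 - 346273/147142 = -4946981353/2507005396 ≈ -1.9733)
((-118386 - 1*(-38855)) - 107131)/(-5011 - 110373) - (-82241)/c = ((-118386 - 1*(-38855)) - 107131)/(-5011 - 110373) - (-82241)/(-4946981353/2507005396) = ((-118386 + 38855) - 107131)/(-115384) - (-82241)*(-2507005396)/4946981353 = (-79531 - 107131)*(-1/115384) - 1*206178630772436/4946981353 = -186662*(-1/115384) - 206178630772436/4946981353 = 93331/57692 - 206178630772436/4946981353 = -11894395859806720869/285401248217276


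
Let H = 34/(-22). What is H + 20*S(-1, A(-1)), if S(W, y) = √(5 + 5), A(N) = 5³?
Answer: -17/11 + 20*√10 ≈ 61.700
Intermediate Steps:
A(N) = 125
S(W, y) = √10
H = -17/11 (H = 34*(-1/22) = -17/11 ≈ -1.5455)
H + 20*S(-1, A(-1)) = -17/11 + 20*√10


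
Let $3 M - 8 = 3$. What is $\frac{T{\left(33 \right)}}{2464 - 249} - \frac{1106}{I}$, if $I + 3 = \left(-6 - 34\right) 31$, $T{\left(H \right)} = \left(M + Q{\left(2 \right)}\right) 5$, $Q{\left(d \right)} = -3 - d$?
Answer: $\frac{1464902}{1651947} \approx 0.88677$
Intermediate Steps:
$M = \frac{11}{3}$ ($M = \frac{8}{3} + \frac{1}{3} \cdot 3 = \frac{8}{3} + 1 = \frac{11}{3} \approx 3.6667$)
$T{\left(H \right)} = - \frac{20}{3}$ ($T{\left(H \right)} = \left(\frac{11}{3} - 5\right) 5 = \left(- \frac{4}{3}\right) 5 = - \frac{20}{3}$)
$I = -1243$ ($I = -3 + \left(-6 - 34\right) 31 = -3 - 1240 = -1243$)
$\frac{T{\left(33 \right)}}{2464 - 249} - \frac{1106}{I} = - \frac{20}{3 \left(2464 - 249\right)} - \frac{1106}{-1243} = - \frac{20}{3 \cdot 2215} - - \frac{1106}{1243} = \left(- \frac{20}{3}\right) \frac{1}{2215} + \frac{1106}{1243} = - \frac{4}{1329} + \frac{1106}{1243} = \frac{1464902}{1651947}$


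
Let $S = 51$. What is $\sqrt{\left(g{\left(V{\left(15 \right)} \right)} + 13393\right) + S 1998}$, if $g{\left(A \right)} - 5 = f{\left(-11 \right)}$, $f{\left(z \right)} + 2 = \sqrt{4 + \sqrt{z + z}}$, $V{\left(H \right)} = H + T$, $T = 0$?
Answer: $\sqrt{115294 + \sqrt{4 + i \sqrt{22}}} \approx 339.55 + 0.002 i$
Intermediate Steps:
$V{\left(H \right)} = H$ ($V{\left(H \right)} = H + 0 = H$)
$f{\left(z \right)} = -2 + \sqrt{4 + \sqrt{2} \sqrt{z}}$ ($f{\left(z \right)} = -2 + \sqrt{4 + \sqrt{z + z}} = -2 + \sqrt{4 + \sqrt{2 z}} = -2 + \sqrt{4 + \sqrt{2} \sqrt{z}}$)
$g{\left(A \right)} = 3 + \sqrt{4 + i \sqrt{22}}$ ($g{\left(A \right)} = 5 - \left(2 - \sqrt{4 + \sqrt{2} \sqrt{-11}}\right) = 5 - \left(2 - \sqrt{4 + \sqrt{2} i \sqrt{11}}\right) = 5 - \left(2 - \sqrt{4 + i \sqrt{22}}\right) = 3 + \sqrt{4 + i \sqrt{22}}$)
$\sqrt{\left(g{\left(V{\left(15 \right)} \right)} + 13393\right) + S 1998} = \sqrt{\left(\left(3 + \sqrt{4 + i \sqrt{22}}\right) + 13393\right) + 51 \cdot 1998} = \sqrt{\left(13396 + \sqrt{4 + i \sqrt{22}}\right) + 101898} = \sqrt{115294 + \sqrt{4 + i \sqrt{22}}}$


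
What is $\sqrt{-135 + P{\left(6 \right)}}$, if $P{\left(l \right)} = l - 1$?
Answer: $i \sqrt{130} \approx 11.402 i$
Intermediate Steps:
$P{\left(l \right)} = -1 + l$
$\sqrt{-135 + P{\left(6 \right)}} = \sqrt{-135 + \left(-1 + 6\right)} = \sqrt{-135 + 5} = \sqrt{-130} = i \sqrt{130}$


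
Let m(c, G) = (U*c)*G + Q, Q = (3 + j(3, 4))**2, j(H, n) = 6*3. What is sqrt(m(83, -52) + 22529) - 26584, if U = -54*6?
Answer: -26584 + 53*sqrt(506) ≈ -25392.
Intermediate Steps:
j(H, n) = 18
Q = 441 (Q = (3 + 18)**2 = 21**2 = 441)
U = -324
m(c, G) = 441 - 324*G*c (m(c, G) = (-324*c)*G + 441 = -324*G*c + 441 = 441 - 324*G*c)
sqrt(m(83, -52) + 22529) - 26584 = sqrt((441 - 324*(-52)*83) + 22529) - 26584 = sqrt((441 + 1398384) + 22529) - 26584 = sqrt(1398825 + 22529) - 26584 = sqrt(1421354) - 26584 = 53*sqrt(506) - 26584 = -26584 + 53*sqrt(506)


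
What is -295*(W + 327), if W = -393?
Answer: 19470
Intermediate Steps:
-295*(W + 327) = -295*(-393 + 327) = -295*(-66) = 19470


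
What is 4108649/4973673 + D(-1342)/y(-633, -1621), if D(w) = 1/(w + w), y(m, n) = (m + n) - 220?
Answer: 27282321801857/33026263033368 ≈ 0.82608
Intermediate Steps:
y(m, n) = -220 + m + n
D(w) = 1/(2*w)
4108649/4973673 + D(-1342)/y(-633, -1621) = 4108649/4973673 + ((1/2)/(-1342))/(-220 - 633 - 1621) = 4108649*(1/4973673) + ((1/2)*(-1/1342))/(-2474) = 4108649/4973673 - 1/2684*(-1/2474) = 4108649/4973673 + 1/6640216 = 27282321801857/33026263033368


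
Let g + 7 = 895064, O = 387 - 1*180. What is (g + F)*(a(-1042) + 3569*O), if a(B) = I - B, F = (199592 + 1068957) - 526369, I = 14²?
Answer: 1211589761977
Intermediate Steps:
I = 196
O = 207 (O = 387 - 180 = 207)
F = 742180 (F = 1268549 - 526369 = 742180)
a(B) = 196 - B
g = 895057 (g = -7 + 895064 = 895057)
(g + F)*(a(-1042) + 3569*O) = (895057 + 742180)*((196 - 1*(-1042)) + 3569*207) = 1637237*((196 + 1042) + 738783) = 1637237*(1238 + 738783) = 1637237*740021 = 1211589761977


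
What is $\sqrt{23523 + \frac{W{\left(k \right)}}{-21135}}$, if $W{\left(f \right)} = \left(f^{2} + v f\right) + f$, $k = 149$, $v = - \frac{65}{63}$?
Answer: $\frac{25 \sqrt{296548947030}}{88767} \approx 153.37$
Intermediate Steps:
$v = - \frac{65}{63}$ ($v = \left(-65\right) \frac{1}{63} = - \frac{65}{63} \approx -1.0317$)
$W{\left(f \right)} = f^{2} - \frac{2 f}{63}$ ($W{\left(f \right)} = \left(f^{2} - \frac{65 f}{63}\right) + f = f^{2} - \frac{2 f}{63}$)
$\sqrt{23523 + \frac{W{\left(k \right)}}{-21135}} = \sqrt{23523 + \frac{\frac{1}{63} \cdot 149 \left(-2 + 63 \cdot 149\right)}{-21135}} = \sqrt{23523 + \frac{1}{63} \cdot 149 \left(-2 + 9387\right) \left(- \frac{1}{21135}\right)} = \sqrt{23523 + \frac{1}{63} \cdot 149 \cdot 9385 \left(- \frac{1}{21135}\right)} = \sqrt{23523 + \frac{1398365}{63} \left(- \frac{1}{21135}\right)} = \sqrt{23523 - \frac{279673}{266301}} = \sqrt{\frac{6263918750}{266301}} = \frac{25 \sqrt{296548947030}}{88767}$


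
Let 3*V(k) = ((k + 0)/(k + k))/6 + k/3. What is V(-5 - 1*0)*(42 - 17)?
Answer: -475/36 ≈ -13.194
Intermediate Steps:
V(k) = 1/36 + k/9 (V(k) = (((k + 0)/(k + k))/6 + k/3)/3 = ((k/((2*k)))*(1/6) + k*(1/3))/3 = ((k*(1/(2*k)))*(1/6) + k/3)/3 = ((1/2)*(1/6) + k/3)/3 = (1/12 + k/3)/3 = 1/36 + k/9)
V(-5 - 1*0)*(42 - 17) = (1/36 + (-5 - 1*0)/9)*(42 - 17) = (1/36 + (-5 + 0)/9)*25 = (1/36 + (1/9)*(-5))*25 = (1/36 - 5/9)*25 = -19/36*25 = -475/36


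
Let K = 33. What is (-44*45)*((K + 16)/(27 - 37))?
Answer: 9702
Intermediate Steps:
(-44*45)*((K + 16)/(27 - 37)) = (-44*45)*((33 + 16)/(27 - 37)) = -97020/(-10) = -97020*(-1)/10 = -1980*(-49/10) = 9702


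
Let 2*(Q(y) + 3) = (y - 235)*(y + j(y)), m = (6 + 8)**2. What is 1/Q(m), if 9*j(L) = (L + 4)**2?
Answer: -3/271475 ≈ -1.1051e-5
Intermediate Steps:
j(L) = (4 + L)**2/9 (j(L) = (L + 4)**2/9 = (4 + L)**2/9)
m = 196 (m = 14**2 = 196)
Q(y) = -3 + (-235 + y)*(y + (4 + y)**2/9)/2 (Q(y) = -3 + ((y - 235)*(y + (4 + y)**2/9))/2 = -3 + ((-235 + y)*(y + (4 + y)**2/9))/2 = -3 + (-235 + y)*(y + (4 + y)**2/9)/2)
1/Q(m) = 1/(-1907/9 - 3979/18*196 - 109/9*196**2 + (1/18)*196**3) = 1/(-1907/9 - 389942/9 - 109/9*38416 + (1/18)*7529536) = 1/(-1907/9 - 389942/9 - 4187344/9 + 3764768/9) = 1/(-271475/3) = -3/271475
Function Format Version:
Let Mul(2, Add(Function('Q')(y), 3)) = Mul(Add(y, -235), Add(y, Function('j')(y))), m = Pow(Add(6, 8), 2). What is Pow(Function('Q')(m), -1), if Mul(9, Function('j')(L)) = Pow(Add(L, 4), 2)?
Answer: Rational(-3, 271475) ≈ -1.1051e-5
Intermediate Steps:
Function('j')(L) = Mul(Rational(1, 9), Pow(Add(4, L), 2)) (Function('j')(L) = Mul(Rational(1, 9), Pow(Add(L, 4), 2)) = Mul(Rational(1, 9), Pow(Add(4, L), 2)))
m = 196 (m = Pow(14, 2) = 196)
Function('Q')(y) = Add(-3, Mul(Rational(1, 2), Add(-235, y), Add(y, Mul(Rational(1, 9), Pow(Add(4, y), 2))))) (Function('Q')(y) = Add(-3, Mul(Rational(1, 2), Mul(Add(y, -235), Add(y, Mul(Rational(1, 9), Pow(Add(4, y), 2)))))) = Add(-3, Mul(Rational(1, 2), Mul(Add(-235, y), Add(y, Mul(Rational(1, 9), Pow(Add(4, y), 2)))))) = Add(-3, Mul(Rational(1, 2), Add(-235, y), Add(y, Mul(Rational(1, 9), Pow(Add(4, y), 2))))))
Pow(Function('Q')(m), -1) = Pow(Add(Rational(-1907, 9), Mul(Rational(-3979, 18), 196), Mul(Rational(-109, 9), Pow(196, 2)), Mul(Rational(1, 18), Pow(196, 3))), -1) = Pow(Add(Rational(-1907, 9), Rational(-389942, 9), Mul(Rational(-109, 9), 38416), Mul(Rational(1, 18), 7529536)), -1) = Pow(Add(Rational(-1907, 9), Rational(-389942, 9), Rational(-4187344, 9), Rational(3764768, 9)), -1) = Pow(Rational(-271475, 3), -1) = Rational(-3, 271475)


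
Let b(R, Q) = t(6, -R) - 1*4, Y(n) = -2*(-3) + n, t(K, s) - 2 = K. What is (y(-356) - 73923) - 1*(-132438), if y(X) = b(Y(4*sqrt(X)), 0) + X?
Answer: 58163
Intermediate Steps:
t(K, s) = 2 + K
Y(n) = 6 + n
b(R, Q) = 4 (b(R, Q) = (2 + 6) - 1*4 = 8 - 4 = 4)
y(X) = 4 + X
(y(-356) - 73923) - 1*(-132438) = ((4 - 356) - 73923) - 1*(-132438) = (-352 - 73923) + 132438 = -74275 + 132438 = 58163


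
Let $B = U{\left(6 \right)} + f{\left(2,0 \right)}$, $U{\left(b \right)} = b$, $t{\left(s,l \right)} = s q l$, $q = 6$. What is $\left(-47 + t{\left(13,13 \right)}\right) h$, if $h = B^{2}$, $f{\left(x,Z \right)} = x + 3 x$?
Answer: $189532$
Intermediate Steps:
$t{\left(s,l \right)} = 6 l s$ ($t{\left(s,l \right)} = s 6 l = 6 s l = 6 l s$)
$f{\left(x,Z \right)} = 4 x$
$B = 14$ ($B = 6 + 4 \cdot 2 = 6 + 8 = 14$)
$h = 196$ ($h = 14^{2} = 196$)
$\left(-47 + t{\left(13,13 \right)}\right) h = \left(-47 + 6 \cdot 13 \cdot 13\right) 196 = \left(-47 + 1014\right) 196 = 967 \cdot 196 = 189532$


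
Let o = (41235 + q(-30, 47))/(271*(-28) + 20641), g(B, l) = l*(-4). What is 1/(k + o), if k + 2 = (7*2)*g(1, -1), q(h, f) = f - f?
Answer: 4351/248699 ≈ 0.017495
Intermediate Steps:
g(B, l) = -4*l
q(h, f) = 0
k = 54 (k = -2 + (7*2)*(-4*(-1)) = -2 + 14*4 = -2 + 56 = 54)
o = 13745/4351 (o = (41235 + 0)/(271*(-28) + 20641) = 41235/(-7588 + 20641) = 41235/13053 = 41235*(1/13053) = 13745/4351 ≈ 3.1590)
1/(k + o) = 1/(54 + 13745/4351) = 1/(248699/4351) = 4351/248699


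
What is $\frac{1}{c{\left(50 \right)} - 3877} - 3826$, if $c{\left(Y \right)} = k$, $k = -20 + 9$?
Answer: $- \frac{14875489}{3888} \approx -3826.0$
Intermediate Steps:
$k = -11$
$c{\left(Y \right)} = -11$
$\frac{1}{c{\left(50 \right)} - 3877} - 3826 = \frac{1}{-11 - 3877} - 3826 = \frac{1}{-3888} - 3826 = - \frac{1}{3888} - 3826 = - \frac{14875489}{3888}$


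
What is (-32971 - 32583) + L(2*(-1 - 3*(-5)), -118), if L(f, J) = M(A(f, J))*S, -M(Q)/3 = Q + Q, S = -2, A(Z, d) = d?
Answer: -66970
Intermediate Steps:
M(Q) = -6*Q (M(Q) = -3*(Q + Q) = -6*Q)
L(f, J) = 12*J (L(f, J) = -6*J*(-2) = 12*J)
(-32971 - 32583) + L(2*(-1 - 3*(-5)), -118) = (-32971 - 32583) + 12*(-118) = -65554 - 1416 = -66970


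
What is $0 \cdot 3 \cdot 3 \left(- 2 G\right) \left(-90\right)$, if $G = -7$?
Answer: $0$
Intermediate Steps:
$0 \cdot 3 \cdot 3 \left(- 2 G\right) \left(-90\right) = 0 \cdot 3 \cdot 3 \left(\left(-2\right) \left(-7\right)\right) \left(-90\right) = 0 \cdot 3 \cdot 14 \left(-90\right) = 0 \cdot 14 \left(-90\right) = 0 \left(-90\right) = 0$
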